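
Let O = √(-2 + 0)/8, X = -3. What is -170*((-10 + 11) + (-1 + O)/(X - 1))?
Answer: -425/2 + 85*I*√2/16 ≈ -212.5 + 7.513*I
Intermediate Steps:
O = I*√2/8 (O = √(-2)*(⅛) = (I*√2)*(⅛) = I*√2/8 ≈ 0.17678*I)
-170*((-10 + 11) + (-1 + O)/(X - 1)) = -170*((-10 + 11) + (-1 + I*√2/8)/(-3 - 1)) = -170*(1 + (-1 + I*√2/8)/(-4)) = -170*(1 + (-1 + I*√2/8)*(-¼)) = -170*(1 + (¼ - I*√2/32)) = -170*(5/4 - I*√2/32) = -425/2 + 85*I*√2/16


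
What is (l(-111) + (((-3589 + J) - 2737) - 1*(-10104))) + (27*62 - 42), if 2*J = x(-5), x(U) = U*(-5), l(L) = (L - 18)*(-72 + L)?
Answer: 58059/2 ≈ 29030.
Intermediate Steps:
l(L) = (-72 + L)*(-18 + L) (l(L) = (-18 + L)*(-72 + L) = (-72 + L)*(-18 + L))
x(U) = -5*U
J = 25/2 (J = (-5*(-5))/2 = (½)*25 = 25/2 ≈ 12.500)
(l(-111) + (((-3589 + J) - 2737) - 1*(-10104))) + (27*62 - 42) = ((1296 + (-111)² - 90*(-111)) + (((-3589 + 25/2) - 2737) - 1*(-10104))) + (27*62 - 42) = ((1296 + 12321 + 9990) + ((-7153/2 - 2737) + 10104)) + (1674 - 42) = (23607 + (-12627/2 + 10104)) + 1632 = (23607 + 7581/2) + 1632 = 54795/2 + 1632 = 58059/2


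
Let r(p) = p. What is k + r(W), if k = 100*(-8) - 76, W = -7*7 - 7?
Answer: -932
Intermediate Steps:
W = -56 (W = -49 - 7 = -56)
k = -876 (k = -800 - 76 = -876)
k + r(W) = -876 - 56 = -932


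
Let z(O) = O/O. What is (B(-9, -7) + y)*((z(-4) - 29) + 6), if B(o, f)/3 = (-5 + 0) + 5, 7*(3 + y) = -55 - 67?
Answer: 3146/7 ≈ 449.43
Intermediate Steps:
z(O) = 1
y = -143/7 (y = -3 + (-55 - 67)/7 = -3 + (⅐)*(-122) = -3 - 122/7 = -143/7 ≈ -20.429)
B(o, f) = 0 (B(o, f) = 3*((-5 + 0) + 5) = 3*(-5 + 5) = 3*0 = 0)
(B(-9, -7) + y)*((z(-4) - 29) + 6) = (0 - 143/7)*((1 - 29) + 6) = -143*(-28 + 6)/7 = -143/7*(-22) = 3146/7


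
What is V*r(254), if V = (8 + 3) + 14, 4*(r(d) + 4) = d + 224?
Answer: 5775/2 ≈ 2887.5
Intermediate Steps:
r(d) = 52 + d/4 (r(d) = -4 + (d + 224)/4 = -4 + (224 + d)/4 = -4 + (56 + d/4) = 52 + d/4)
V = 25 (V = 11 + 14 = 25)
V*r(254) = 25*(52 + (1/4)*254) = 25*(52 + 127/2) = 25*(231/2) = 5775/2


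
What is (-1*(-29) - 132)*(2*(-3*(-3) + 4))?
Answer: -2678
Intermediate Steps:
(-1*(-29) - 132)*(2*(-3*(-3) + 4)) = (29 - 132)*(2*(9 + 4)) = -206*13 = -103*26 = -2678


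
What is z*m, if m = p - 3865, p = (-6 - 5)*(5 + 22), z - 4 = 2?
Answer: -24972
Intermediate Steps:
z = 6 (z = 4 + 2 = 6)
p = -297 (p = -11*27 = -297)
m = -4162 (m = -297 - 3865 = -4162)
z*m = 6*(-4162) = -24972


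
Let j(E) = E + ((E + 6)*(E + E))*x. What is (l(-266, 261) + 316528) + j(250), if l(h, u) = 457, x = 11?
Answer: 1725235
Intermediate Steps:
j(E) = E + 22*E*(6 + E) (j(E) = E + ((E + 6)*(E + E))*11 = E + ((6 + E)*(2*E))*11 = E + (2*E*(6 + E))*11 = E + 22*E*(6 + E))
(l(-266, 261) + 316528) + j(250) = (457 + 316528) + 250*(133 + 22*250) = 316985 + 250*(133 + 5500) = 316985 + 250*5633 = 316985 + 1408250 = 1725235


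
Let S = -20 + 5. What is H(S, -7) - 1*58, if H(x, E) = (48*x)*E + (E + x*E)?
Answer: 5080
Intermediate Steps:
S = -15
H(x, E) = E + 49*E*x (H(x, E) = 48*E*x + (E + E*x) = E + 49*E*x)
H(S, -7) - 1*58 = -7*(1 + 49*(-15)) - 1*58 = -7*(1 - 735) - 58 = -7*(-734) - 58 = 5138 - 58 = 5080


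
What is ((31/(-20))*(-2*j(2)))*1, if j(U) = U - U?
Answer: 0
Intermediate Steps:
j(U) = 0
((31/(-20))*(-2*j(2)))*1 = ((31/(-20))*(-2*0))*1 = ((31*(-1/20))*0)*1 = -31/20*0*1 = 0*1 = 0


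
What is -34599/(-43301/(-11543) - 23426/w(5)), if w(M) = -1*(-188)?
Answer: 12513789386/43710955 ≈ 286.29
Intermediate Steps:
w(M) = 188
-34599/(-43301/(-11543) - 23426/w(5)) = -34599/(-43301/(-11543) - 23426/188) = -34599/(-43301*(-1/11543) - 23426*1/188) = -34599/(43301/11543 - 11713/94) = -34599/(-131132865/1085042) = -34599*(-1085042/131132865) = 12513789386/43710955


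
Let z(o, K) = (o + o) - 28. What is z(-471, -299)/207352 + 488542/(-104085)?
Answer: -50700561617/10791116460 ≈ -4.6984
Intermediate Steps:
z(o, K) = -28 + 2*o (z(o, K) = 2*o - 28 = -28 + 2*o)
z(-471, -299)/207352 + 488542/(-104085) = (-28 + 2*(-471))/207352 + 488542/(-104085) = (-28 - 942)*(1/207352) + 488542*(-1/104085) = -970*1/207352 - 488542/104085 = -485/103676 - 488542/104085 = -50700561617/10791116460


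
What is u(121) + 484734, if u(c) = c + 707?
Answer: 485562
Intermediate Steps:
u(c) = 707 + c
u(121) + 484734 = (707 + 121) + 484734 = 828 + 484734 = 485562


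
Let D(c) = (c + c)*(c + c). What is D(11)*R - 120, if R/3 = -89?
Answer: -129348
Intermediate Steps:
R = -267 (R = 3*(-89) = -267)
D(c) = 4*c² (D(c) = (2*c)*(2*c) = 4*c²)
D(11)*R - 120 = (4*11²)*(-267) - 120 = (4*121)*(-267) - 120 = 484*(-267) - 120 = -129228 - 120 = -129348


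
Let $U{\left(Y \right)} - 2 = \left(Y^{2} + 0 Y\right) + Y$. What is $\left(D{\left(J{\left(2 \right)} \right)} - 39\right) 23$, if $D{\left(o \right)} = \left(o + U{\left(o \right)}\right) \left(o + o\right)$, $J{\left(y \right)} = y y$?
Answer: $3887$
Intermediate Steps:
$J{\left(y \right)} = y^{2}$
$U{\left(Y \right)} = 2 + Y + Y^{2}$ ($U{\left(Y \right)} = 2 + \left(\left(Y^{2} + 0 Y\right) + Y\right) = 2 + \left(\left(Y^{2} + 0\right) + Y\right) = 2 + \left(Y^{2} + Y\right) = 2 + \left(Y + Y^{2}\right) = 2 + Y + Y^{2}$)
$D{\left(o \right)} = 2 o \left(2 + o^{2} + 2 o\right)$ ($D{\left(o \right)} = \left(o + \left(2 + o + o^{2}\right)\right) \left(o + o\right) = \left(2 + o^{2} + 2 o\right) 2 o = 2 o \left(2 + o^{2} + 2 o\right)$)
$\left(D{\left(J{\left(2 \right)} \right)} - 39\right) 23 = \left(2 \cdot 2^{2} \left(2 + \left(2^{2}\right)^{2} + 2 \cdot 2^{2}\right) - 39\right) 23 = \left(2 \cdot 4 \left(2 + 4^{2} + 2 \cdot 4\right) - 39\right) 23 = \left(2 \cdot 4 \left(2 + 16 + 8\right) - 39\right) 23 = \left(2 \cdot 4 \cdot 26 - 39\right) 23 = \left(208 - 39\right) 23 = 169 \cdot 23 = 3887$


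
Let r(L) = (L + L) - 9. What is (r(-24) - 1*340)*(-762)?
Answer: 302514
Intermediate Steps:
r(L) = -9 + 2*L (r(L) = 2*L - 9 = -9 + 2*L)
(r(-24) - 1*340)*(-762) = ((-9 + 2*(-24)) - 1*340)*(-762) = ((-9 - 48) - 340)*(-762) = (-57 - 340)*(-762) = -397*(-762) = 302514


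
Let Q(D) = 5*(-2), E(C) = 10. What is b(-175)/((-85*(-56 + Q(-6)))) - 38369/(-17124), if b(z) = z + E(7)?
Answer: 643711/291108 ≈ 2.2112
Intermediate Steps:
b(z) = 10 + z (b(z) = z + 10 = 10 + z)
Q(D) = -10
b(-175)/((-85*(-56 + Q(-6)))) - 38369/(-17124) = (10 - 175)/((-85*(-56 - 10))) - 38369/(-17124) = -165/((-85*(-66))) - 38369*(-1/17124) = -165/5610 + 38369/17124 = -165*1/5610 + 38369/17124 = -1/34 + 38369/17124 = 643711/291108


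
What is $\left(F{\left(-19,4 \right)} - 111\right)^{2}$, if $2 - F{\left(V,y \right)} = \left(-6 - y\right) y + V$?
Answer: $2500$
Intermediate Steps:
$F{\left(V,y \right)} = 2 - V - y \left(-6 - y\right)$ ($F{\left(V,y \right)} = 2 - \left(\left(-6 - y\right) y + V\right) = 2 - \left(y \left(-6 - y\right) + V\right) = 2 - \left(V + y \left(-6 - y\right)\right) = 2 - V - y \left(-6 - y\right)$)
$\left(F{\left(-19,4 \right)} - 111\right)^{2} = \left(\left(2 + 4^{2} - -19 + 6 \cdot 4\right) - 111\right)^{2} = \left(\left(2 + 16 + 19 + 24\right) - 111\right)^{2} = \left(61 - 111\right)^{2} = \left(-50\right)^{2} = 2500$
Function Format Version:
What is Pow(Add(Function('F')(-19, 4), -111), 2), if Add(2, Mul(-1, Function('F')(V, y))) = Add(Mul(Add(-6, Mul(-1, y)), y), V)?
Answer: 2500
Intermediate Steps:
Function('F')(V, y) = Add(2, Mul(-1, V), Mul(-1, y, Add(-6, Mul(-1, y)))) (Function('F')(V, y) = Add(2, Mul(-1, Add(Mul(Add(-6, Mul(-1, y)), y), V))) = Add(2, Mul(-1, Add(Mul(y, Add(-6, Mul(-1, y))), V))) = Add(2, Mul(-1, Add(V, Mul(y, Add(-6, Mul(-1, y)))))) = Add(2, Add(Mul(-1, V), Mul(-1, y, Add(-6, Mul(-1, y))))) = Add(2, Mul(-1, V), Mul(-1, y, Add(-6, Mul(-1, y)))))
Pow(Add(Function('F')(-19, 4), -111), 2) = Pow(Add(Add(2, Pow(4, 2), Mul(-1, -19), Mul(6, 4)), -111), 2) = Pow(Add(Add(2, 16, 19, 24), -111), 2) = Pow(Add(61, -111), 2) = Pow(-50, 2) = 2500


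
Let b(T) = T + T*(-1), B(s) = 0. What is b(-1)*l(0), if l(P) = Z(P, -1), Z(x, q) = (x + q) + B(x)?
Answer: 0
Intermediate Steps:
b(T) = 0 (b(T) = T - T = 0)
Z(x, q) = q + x (Z(x, q) = (x + q) + 0 = (q + x) + 0 = q + x)
l(P) = -1 + P
b(-1)*l(0) = 0*(-1 + 0) = 0*(-1) = 0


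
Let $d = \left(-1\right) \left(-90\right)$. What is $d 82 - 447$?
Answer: $6933$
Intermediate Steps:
$d = 90$
$d 82 - 447 = 90 \cdot 82 - 447 = 7380 - 447 = 6933$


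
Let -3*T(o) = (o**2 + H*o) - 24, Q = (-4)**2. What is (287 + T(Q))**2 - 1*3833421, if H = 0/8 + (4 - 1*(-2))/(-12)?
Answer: -34095020/9 ≈ -3.7883e+6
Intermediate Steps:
Q = 16
H = -1/2 (H = 0*(1/8) + (4 + 2)*(-1/12) = 0 + 6*(-1/12) = 0 - 1/2 = -1/2 ≈ -0.50000)
T(o) = 8 - o**2/3 + o/6 (T(o) = -((o**2 - o/2) - 24)/3 = -(-24 + o**2 - o/2)/3 = 8 - o**2/3 + o/6)
(287 + T(Q))**2 - 1*3833421 = (287 + (8 - 1/3*16**2 + (1/6)*16))**2 - 1*3833421 = (287 + (8 - 1/3*256 + 8/3))**2 - 3833421 = (287 + (8 - 256/3 + 8/3))**2 - 3833421 = (287 - 224/3)**2 - 3833421 = (637/3)**2 - 3833421 = 405769/9 - 3833421 = -34095020/9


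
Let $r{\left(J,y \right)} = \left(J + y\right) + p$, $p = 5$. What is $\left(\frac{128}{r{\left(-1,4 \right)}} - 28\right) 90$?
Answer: $-1080$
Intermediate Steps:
$r{\left(J,y \right)} = 5 + J + y$ ($r{\left(J,y \right)} = \left(J + y\right) + 5 = 5 + J + y$)
$\left(\frac{128}{r{\left(-1,4 \right)}} - 28\right) 90 = \left(\frac{128}{5 - 1 + 4} - 28\right) 90 = \left(\frac{128}{8} - 28\right) 90 = \left(128 \cdot \frac{1}{8} - 28\right) 90 = \left(16 - 28\right) 90 = \left(-12\right) 90 = -1080$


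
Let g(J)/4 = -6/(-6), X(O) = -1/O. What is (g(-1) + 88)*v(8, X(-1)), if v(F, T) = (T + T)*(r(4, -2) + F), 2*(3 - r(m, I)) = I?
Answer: 2208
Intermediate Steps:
r(m, I) = 3 - I/2
v(F, T) = 2*T*(4 + F) (v(F, T) = (T + T)*((3 - ½*(-2)) + F) = (2*T)*((3 + 1) + F) = (2*T)*(4 + F) = 2*T*(4 + F))
g(J) = 4 (g(J) = 4*(-6/(-6)) = 4*(-6*(-⅙)) = 4*1 = 4)
(g(-1) + 88)*v(8, X(-1)) = (4 + 88)*(2*(-1/(-1))*(4 + 8)) = 92*(2*(-1*(-1))*12) = 92*(2*1*12) = 92*24 = 2208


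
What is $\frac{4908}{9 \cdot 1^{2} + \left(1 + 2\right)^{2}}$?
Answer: $\frac{818}{3} \approx 272.67$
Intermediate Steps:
$\frac{4908}{9 \cdot 1^{2} + \left(1 + 2\right)^{2}} = \frac{4908}{9 \cdot 1 + 3^{2}} = \frac{4908}{9 + 9} = \frac{4908}{18} = 4908 \cdot \frac{1}{18} = \frac{818}{3}$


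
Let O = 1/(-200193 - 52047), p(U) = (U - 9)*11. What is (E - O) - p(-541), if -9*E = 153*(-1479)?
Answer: 7868122321/252240 ≈ 31193.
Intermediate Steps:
p(U) = -99 + 11*U (p(U) = (-9 + U)*11 = -99 + 11*U)
E = 25143 (E = -17*(-1479) = -⅑*(-226287) = 25143)
O = -1/252240 (O = 1/(-252240) = -1/252240 ≈ -3.9645e-6)
(E - O) - p(-541) = (25143 - 1*(-1/252240)) - (-99 + 11*(-541)) = (25143 + 1/252240) - (-99 - 5951) = 6342070321/252240 - 1*(-6050) = 6342070321/252240 + 6050 = 7868122321/252240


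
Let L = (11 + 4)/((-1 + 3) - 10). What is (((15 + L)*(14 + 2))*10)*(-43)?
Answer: -90300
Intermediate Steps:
L = -15/8 (L = 15/(2 - 10) = 15/(-8) = 15*(-1/8) = -15/8 ≈ -1.8750)
(((15 + L)*(14 + 2))*10)*(-43) = (((15 - 15/8)*(14 + 2))*10)*(-43) = (((105/8)*16)*10)*(-43) = (210*10)*(-43) = 2100*(-43) = -90300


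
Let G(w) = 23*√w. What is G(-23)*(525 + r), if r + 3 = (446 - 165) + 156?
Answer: 22057*I*√23 ≈ 1.0578e+5*I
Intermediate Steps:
r = 434 (r = -3 + ((446 - 165) + 156) = -3 + (281 + 156) = -3 + 437 = 434)
G(-23)*(525 + r) = (23*√(-23))*(525 + 434) = (23*(I*√23))*959 = (23*I*√23)*959 = 22057*I*√23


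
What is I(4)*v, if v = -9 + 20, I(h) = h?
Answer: 44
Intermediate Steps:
v = 11
I(4)*v = 4*11 = 44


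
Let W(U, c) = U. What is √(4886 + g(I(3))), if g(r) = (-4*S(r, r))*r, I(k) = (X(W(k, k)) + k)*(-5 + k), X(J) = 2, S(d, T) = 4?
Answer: 29*√6 ≈ 71.035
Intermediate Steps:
I(k) = (-5 + k)*(2 + k) (I(k) = (2 + k)*(-5 + k) = (-5 + k)*(2 + k))
g(r) = -16*r (g(r) = (-4*4)*r = -16*r)
√(4886 + g(I(3))) = √(4886 - 16*(-10 + 3² - 3*3)) = √(4886 - 16*(-10 + 9 - 9)) = √(4886 - 16*(-10)) = √(4886 + 160) = √5046 = 29*√6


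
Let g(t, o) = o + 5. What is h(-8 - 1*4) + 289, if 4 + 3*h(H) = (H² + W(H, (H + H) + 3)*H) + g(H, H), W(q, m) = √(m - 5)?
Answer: 1000/3 - 4*I*√26 ≈ 333.33 - 20.396*I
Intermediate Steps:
g(t, o) = 5 + o
W(q, m) = √(-5 + m)
h(H) = ⅓ + H/3 + H²/3 + H*√(-2 + 2*H)/3 (h(H) = -4/3 + ((H² + √(-5 + ((H + H) + 3))*H) + (5 + H))/3 = -4/3 + ((H² + √(-5 + (2*H + 3))*H) + (5 + H))/3 = -4/3 + ((H² + √(-5 + (3 + 2*H))*H) + (5 + H))/3 = -4/3 + ((H² + √(-2 + 2*H)*H) + (5 + H))/3 = -4/3 + ((H² + H*√(-2 + 2*H)) + (5 + H))/3 = -4/3 + (5 + H + H² + H*√(-2 + 2*H))/3 = -4/3 + (5/3 + H/3 + H²/3 + H*√(-2 + 2*H)/3) = ⅓ + H/3 + H²/3 + H*√(-2 + 2*H)/3)
h(-8 - 1*4) + 289 = (⅓ + (-8 - 1*4)/3 + (-8 - 1*4)²/3 + (-8 - 1*4)*√2*√(-1 + (-8 - 1*4))/3) + 289 = (⅓ + (-8 - 4)/3 + (-8 - 4)²/3 + (-8 - 4)*√2*√(-1 + (-8 - 4))/3) + 289 = (⅓ + (⅓)*(-12) + (⅓)*(-12)² + (⅓)*(-12)*√2*√(-1 - 12)) + 289 = (⅓ - 4 + (⅓)*144 + (⅓)*(-12)*√2*√(-13)) + 289 = (⅓ - 4 + 48 + (⅓)*(-12)*√2*(I*√13)) + 289 = (⅓ - 4 + 48 - 4*I*√26) + 289 = (133/3 - 4*I*√26) + 289 = 1000/3 - 4*I*√26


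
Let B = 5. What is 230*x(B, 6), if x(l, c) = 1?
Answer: 230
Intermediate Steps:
230*x(B, 6) = 230*1 = 230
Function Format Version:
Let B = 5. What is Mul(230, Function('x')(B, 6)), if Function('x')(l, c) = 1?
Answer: 230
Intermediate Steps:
Mul(230, Function('x')(B, 6)) = Mul(230, 1) = 230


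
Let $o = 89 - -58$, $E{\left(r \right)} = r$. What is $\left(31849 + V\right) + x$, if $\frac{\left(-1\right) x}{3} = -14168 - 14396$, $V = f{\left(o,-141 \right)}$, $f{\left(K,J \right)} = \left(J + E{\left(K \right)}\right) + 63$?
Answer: $117610$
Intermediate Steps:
$o = 147$ ($o = 89 + 58 = 147$)
$f{\left(K,J \right)} = 63 + J + K$ ($f{\left(K,J \right)} = \left(J + K\right) + 63 = 63 + J + K$)
$V = 69$ ($V = 63 - 141 + 147 = 69$)
$x = 85692$ ($x = - 3 \left(-14168 - 14396\right) = \left(-3\right) \left(-28564\right) = 85692$)
$\left(31849 + V\right) + x = \left(31849 + 69\right) + 85692 = 31918 + 85692 = 117610$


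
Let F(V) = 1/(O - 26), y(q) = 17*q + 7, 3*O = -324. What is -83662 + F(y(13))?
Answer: -11210709/134 ≈ -83662.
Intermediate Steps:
O = -108 (O = (1/3)*(-324) = -108)
y(q) = 7 + 17*q
F(V) = -1/134 (F(V) = 1/(-108 - 26) = 1/(-134) = -1/134)
-83662 + F(y(13)) = -83662 - 1/134 = -11210709/134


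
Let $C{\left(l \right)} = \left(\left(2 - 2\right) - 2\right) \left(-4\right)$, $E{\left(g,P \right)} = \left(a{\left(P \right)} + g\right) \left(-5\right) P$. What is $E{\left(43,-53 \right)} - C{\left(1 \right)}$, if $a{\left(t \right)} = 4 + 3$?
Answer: $13242$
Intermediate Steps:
$a{\left(t \right)} = 7$
$E{\left(g,P \right)} = P \left(-35 - 5 g\right)$ ($E{\left(g,P \right)} = \left(7 + g\right) \left(-5\right) P = \left(-35 - 5 g\right) P = P \left(-35 - 5 g\right)$)
$C{\left(l \right)} = 8$ ($C{\left(l \right)} = \left(\left(2 - 2\right) - 2\right) \left(-4\right) = \left(0 - 2\right) \left(-4\right) = \left(-2\right) \left(-4\right) = 8$)
$E{\left(43,-53 \right)} - C{\left(1 \right)} = \left(-5\right) \left(-53\right) \left(7 + 43\right) - 8 = \left(-5\right) \left(-53\right) 50 - 8 = 13250 - 8 = 13242$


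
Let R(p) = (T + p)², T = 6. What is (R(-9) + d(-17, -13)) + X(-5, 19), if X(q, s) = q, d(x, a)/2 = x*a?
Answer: 446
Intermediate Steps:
d(x, a) = 2*a*x (d(x, a) = 2*(x*a) = 2*(a*x) = 2*a*x)
R(p) = (6 + p)²
(R(-9) + d(-17, -13)) + X(-5, 19) = ((6 - 9)² + 2*(-13)*(-17)) - 5 = ((-3)² + 442) - 5 = (9 + 442) - 5 = 451 - 5 = 446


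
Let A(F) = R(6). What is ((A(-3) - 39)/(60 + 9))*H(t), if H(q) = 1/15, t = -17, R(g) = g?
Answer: -11/345 ≈ -0.031884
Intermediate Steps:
A(F) = 6
H(q) = 1/15
((A(-3) - 39)/(60 + 9))*H(t) = ((6 - 39)/(60 + 9))*(1/15) = -33/69*(1/15) = -33*1/69*(1/15) = -11/23*1/15 = -11/345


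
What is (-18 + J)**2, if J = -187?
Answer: 42025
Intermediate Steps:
(-18 + J)**2 = (-18 - 187)**2 = (-205)**2 = 42025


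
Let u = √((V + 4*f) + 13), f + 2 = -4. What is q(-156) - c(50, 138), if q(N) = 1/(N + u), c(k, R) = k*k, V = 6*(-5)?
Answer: -60942656/24377 - I*√41/24377 ≈ -2500.0 - 0.00026267*I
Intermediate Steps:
f = -6 (f = -2 - 4 = -6)
V = -30
c(k, R) = k²
u = I*√41 (u = √((-30 + 4*(-6)) + 13) = √((-30 - 24) + 13) = √(-54 + 13) = √(-41) = I*√41 ≈ 6.4031*I)
q(N) = 1/(N + I*√41)
q(-156) - c(50, 138) = 1/(-156 + I*√41) - 1*50² = 1/(-156 + I*√41) - 1*2500 = 1/(-156 + I*√41) - 2500 = -2500 + 1/(-156 + I*√41)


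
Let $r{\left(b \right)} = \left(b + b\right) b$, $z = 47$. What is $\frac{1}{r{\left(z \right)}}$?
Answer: $\frac{1}{4418} \approx 0.00022635$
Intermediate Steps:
$r{\left(b \right)} = 2 b^{2}$ ($r{\left(b \right)} = 2 b b = 2 b^{2}$)
$\frac{1}{r{\left(z \right)}} = \frac{1}{2 \cdot 47^{2}} = \frac{1}{2 \cdot 2209} = \frac{1}{4418}$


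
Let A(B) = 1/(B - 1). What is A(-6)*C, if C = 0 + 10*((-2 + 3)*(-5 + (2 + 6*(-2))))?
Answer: 150/7 ≈ 21.429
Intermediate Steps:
A(B) = 1/(-1 + B)
C = -150 (C = 0 + 10*(1*(-5 + (2 - 12))) = 0 + 10*(1*(-5 - 10)) = 0 + 10*(1*(-15)) = 0 + 10*(-15) = 0 - 150 = -150)
A(-6)*C = -150/(-1 - 6) = -150/(-7) = -⅐*(-150) = 150/7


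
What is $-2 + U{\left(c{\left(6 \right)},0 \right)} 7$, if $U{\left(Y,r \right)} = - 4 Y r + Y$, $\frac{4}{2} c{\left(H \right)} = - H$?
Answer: $-23$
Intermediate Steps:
$c{\left(H \right)} = - \frac{H}{2}$ ($c{\left(H \right)} = \frac{\left(-1\right) H}{2} = - \frac{H}{2}$)
$U{\left(Y,r \right)} = Y - 4 Y r$ ($U{\left(Y,r \right)} = - 4 Y r + Y = Y - 4 Y r$)
$-2 + U{\left(c{\left(6 \right)},0 \right)} 7 = -2 + \left(- \frac{1}{2}\right) 6 \left(1 - 0\right) 7 = -2 + - 3 \left(1 + 0\right) 7 = -2 + \left(-3\right) 1 \cdot 7 = -2 - 21 = -23$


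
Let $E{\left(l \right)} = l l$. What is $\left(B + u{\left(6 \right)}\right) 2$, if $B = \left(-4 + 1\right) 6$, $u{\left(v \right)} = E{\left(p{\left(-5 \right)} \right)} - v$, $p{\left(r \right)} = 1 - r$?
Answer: $24$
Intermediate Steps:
$E{\left(l \right)} = l^{2}$
$u{\left(v \right)} = 36 - v$ ($u{\left(v \right)} = \left(1 - -5\right)^{2} - v = \left(1 + 5\right)^{2} - v = 6^{2} - v = 36 - v$)
$B = -18$ ($B = \left(-3\right) 6 = -18$)
$\left(B + u{\left(6 \right)}\right) 2 = \left(-18 + \left(36 - 6\right)\right) 2 = \left(-18 + 30\right) 2 = 12 \cdot 2 = 24$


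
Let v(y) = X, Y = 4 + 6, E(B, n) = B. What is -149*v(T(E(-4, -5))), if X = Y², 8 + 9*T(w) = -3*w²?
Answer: -14900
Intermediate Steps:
Y = 10
T(w) = -8/9 - w²/3 (T(w) = -8/9 + (-3*w²)/9 = -8/9 - w²/3)
X = 100 (X = 10² = 100)
v(y) = 100
-149*v(T(E(-4, -5))) = -149*100 = -14900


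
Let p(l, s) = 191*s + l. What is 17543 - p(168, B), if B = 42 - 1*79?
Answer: 24442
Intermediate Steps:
B = -37 (B = 42 - 79 = -37)
p(l, s) = l + 191*s
17543 - p(168, B) = 17543 - (168 + 191*(-37)) = 17543 - (168 - 7067) = 17543 - 1*(-6899) = 17543 + 6899 = 24442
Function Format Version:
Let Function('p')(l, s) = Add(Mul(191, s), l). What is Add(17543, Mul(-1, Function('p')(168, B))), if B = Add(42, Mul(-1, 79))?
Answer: 24442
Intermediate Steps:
B = -37 (B = Add(42, -79) = -37)
Function('p')(l, s) = Add(l, Mul(191, s))
Add(17543, Mul(-1, Function('p')(168, B))) = Add(17543, Mul(-1, Add(168, Mul(191, -37)))) = Add(17543, Mul(-1, Add(168, -7067))) = Add(17543, Mul(-1, -6899)) = Add(17543, 6899) = 24442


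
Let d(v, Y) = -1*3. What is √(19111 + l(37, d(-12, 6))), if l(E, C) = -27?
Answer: 2*√4771 ≈ 138.14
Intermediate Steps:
d(v, Y) = -3
√(19111 + l(37, d(-12, 6))) = √(19111 - 27) = √19084 = 2*√4771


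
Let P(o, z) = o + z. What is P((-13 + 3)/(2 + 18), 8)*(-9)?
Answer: -135/2 ≈ -67.500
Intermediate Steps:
P((-13 + 3)/(2 + 18), 8)*(-9) = ((-13 + 3)/(2 + 18) + 8)*(-9) = (-10/20 + 8)*(-9) = (-10*1/20 + 8)*(-9) = (-½ + 8)*(-9) = (15/2)*(-9) = -135/2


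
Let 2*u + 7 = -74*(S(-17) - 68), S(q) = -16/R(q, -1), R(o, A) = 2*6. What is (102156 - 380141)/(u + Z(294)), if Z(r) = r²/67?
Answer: -111749970/1548473 ≈ -72.168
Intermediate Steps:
R(o, A) = 12
S(q) = -4/3 (S(q) = -16/12 = -16*1/12 = -4/3)
Z(r) = r²/67
u = 15371/6 (u = -7/2 + (-74*(-4/3 - 68))/2 = -7/2 + (-74*(-208/3))/2 = -7/2 + (½)*(15392/3) = -7/2 + 7696/3 = 15371/6 ≈ 2561.8)
(102156 - 380141)/(u + Z(294)) = (102156 - 380141)/(15371/6 + (1/67)*294²) = -277985/(15371/6 + (1/67)*86436) = -277985/(15371/6 + 86436/67) = -277985/1548473/402 = -277985*402/1548473 = -111749970/1548473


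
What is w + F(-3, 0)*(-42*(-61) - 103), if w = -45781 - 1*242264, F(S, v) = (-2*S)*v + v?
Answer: -288045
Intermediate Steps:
F(S, v) = v - 2*S*v (F(S, v) = -2*S*v + v = v - 2*S*v)
w = -288045 (w = -45781 - 242264 = -288045)
w + F(-3, 0)*(-42*(-61) - 103) = -288045 + (0*(1 - 2*(-3)))*(-42*(-61) - 103) = -288045 + (0*(1 + 6))*(2562 - 103) = -288045 + (0*7)*2459 = -288045 + 0*2459 = -288045 + 0 = -288045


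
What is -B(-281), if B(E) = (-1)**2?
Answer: -1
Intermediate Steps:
B(E) = 1
-B(-281) = -1*1 = -1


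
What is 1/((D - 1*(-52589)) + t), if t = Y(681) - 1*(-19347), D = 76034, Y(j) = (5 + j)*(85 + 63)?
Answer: 1/249498 ≈ 4.0080e-6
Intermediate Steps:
Y(j) = 740 + 148*j (Y(j) = (5 + j)*148 = 740 + 148*j)
t = 120875 (t = (740 + 148*681) - 1*(-19347) = (740 + 100788) + 19347 = 101528 + 19347 = 120875)
1/((D - 1*(-52589)) + t) = 1/((76034 - 1*(-52589)) + 120875) = 1/((76034 + 52589) + 120875) = 1/(128623 + 120875) = 1/249498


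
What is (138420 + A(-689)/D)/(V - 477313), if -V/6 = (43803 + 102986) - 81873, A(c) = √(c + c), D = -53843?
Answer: -138420/866809 + I*√1378/46671596987 ≈ -0.15969 + 7.9538e-10*I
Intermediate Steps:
A(c) = √2*√c (A(c) = √(2*c) = √2*√c)
V = -389496 (V = -6*((43803 + 102986) - 81873) = -6*(146789 - 81873) = -6*64916 = -389496)
(138420 + A(-689)/D)/(V - 477313) = (138420 + (√2*√(-689))/(-53843))/(-389496 - 477313) = (138420 + (√2*(I*√689))*(-1/53843))/(-866809) = (138420 + (I*√1378)*(-1/53843))*(-1/866809) = (138420 - I*√1378/53843)*(-1/866809) = -138420/866809 + I*√1378/46671596987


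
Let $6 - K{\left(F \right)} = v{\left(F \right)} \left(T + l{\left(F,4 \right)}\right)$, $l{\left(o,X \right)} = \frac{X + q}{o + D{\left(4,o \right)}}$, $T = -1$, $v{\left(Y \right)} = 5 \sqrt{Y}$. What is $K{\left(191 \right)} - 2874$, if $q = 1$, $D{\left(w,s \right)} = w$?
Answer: $-2868 + \frac{190 \sqrt{191}}{39} \approx -2800.7$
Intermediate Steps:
$l{\left(o,X \right)} = \frac{1 + X}{4 + o}$ ($l{\left(o,X \right)} = \frac{X + 1}{o + 4} = \frac{1 + X}{4 + o}$)
$K{\left(F \right)} = 6 - 5 \sqrt{F} \left(-1 + \frac{5}{4 + F}\right)$ ($K{\left(F \right)} = 6 - 5 \sqrt{F} \left(-1 + \frac{1 + 4}{4 + F}\right) = 6 - 5 \sqrt{F} \left(-1 + \frac{1}{4 + F} 5\right) = 6 - 5 \sqrt{F} \left(-1 + \frac{5}{4 + F}\right)$)
$K{\left(191 \right)} - 2874 = \frac{- 25 \sqrt{191} + \left(4 + 191\right) \left(6 + 5 \sqrt{191}\right)}{4 + 191} - 2874 = \frac{- 25 \sqrt{191} + 195 \left(6 + 5 \sqrt{191}\right)}{195} - 2874 = \frac{- 25 \sqrt{191} + \left(1170 + 975 \sqrt{191}\right)}{195} - 2874 = \frac{1170 + 950 \sqrt{191}}{195} - 2874 = \left(6 + \frac{190 \sqrt{191}}{39}\right) - 2874 = -2868 + \frac{190 \sqrt{191}}{39}$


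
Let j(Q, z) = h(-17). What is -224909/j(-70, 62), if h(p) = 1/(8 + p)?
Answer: 2024181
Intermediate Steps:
j(Q, z) = -⅑ (j(Q, z) = 1/(8 - 17) = 1/(-9) = -⅑)
-224909/j(-70, 62) = -224909/(-⅑) = -224909*(-9) = 2024181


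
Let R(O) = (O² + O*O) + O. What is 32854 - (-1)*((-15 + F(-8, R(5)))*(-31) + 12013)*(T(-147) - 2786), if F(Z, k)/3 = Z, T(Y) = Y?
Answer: -38747272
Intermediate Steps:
R(O) = O + 2*O² (R(O) = (O² + O²) + O = 2*O² + O = O + 2*O²)
F(Z, k) = 3*Z
32854 - (-1)*((-15 + F(-8, R(5)))*(-31) + 12013)*(T(-147) - 2786) = 32854 - (-1)*((-15 + 3*(-8))*(-31) + 12013)*(-147 - 2786) = 32854 - (-1)*((-15 - 24)*(-31) + 12013)*(-2933) = 32854 - (-1)*(-39*(-31) + 12013)*(-2933) = 32854 - (-1)*(1209 + 12013)*(-2933) = 32854 - (-1)*13222*(-2933) = 32854 - (-1)*(-38780126) = 32854 - 1*38780126 = 32854 - 38780126 = -38747272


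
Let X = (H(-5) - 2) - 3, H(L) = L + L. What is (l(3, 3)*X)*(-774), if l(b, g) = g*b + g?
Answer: 139320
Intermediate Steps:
l(b, g) = g + b*g (l(b, g) = b*g + g = g + b*g)
H(L) = 2*L
X = -15 (X = (2*(-5) - 2) - 3 = (-10 - 2) - 3 = -12 - 3 = -15)
(l(3, 3)*X)*(-774) = ((3*(1 + 3))*(-15))*(-774) = ((3*4)*(-15))*(-774) = (12*(-15))*(-774) = -180*(-774) = 139320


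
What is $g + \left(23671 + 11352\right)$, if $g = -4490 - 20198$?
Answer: $10335$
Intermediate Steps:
$g = -24688$
$g + \left(23671 + 11352\right) = -24688 + \left(23671 + 11352\right) = -24688 + 35023 = 10335$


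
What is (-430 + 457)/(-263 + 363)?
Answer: 27/100 ≈ 0.27000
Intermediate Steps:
(-430 + 457)/(-263 + 363) = 27/100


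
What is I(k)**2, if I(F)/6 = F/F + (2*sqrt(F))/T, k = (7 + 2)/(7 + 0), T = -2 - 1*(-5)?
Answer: 396/7 + 144*sqrt(7)/7 ≈ 111.00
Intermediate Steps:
T = 3 (T = -2 + 5 = 3)
k = 9/7 ≈ 1.2857
I(F) = 6 + 4*sqrt(F) (I(F) = 6*(F/F + (2*sqrt(F))/3) = 6*(1 + (2*sqrt(F))*(1/3)) = 6*(1 + 2*sqrt(F)/3) = 6 + 4*sqrt(F))
I(k)**2 = (6 + 4*sqrt(9/7))**2 = (6 + 4*(3*sqrt(7)/7))**2 = (6 + 12*sqrt(7)/7)**2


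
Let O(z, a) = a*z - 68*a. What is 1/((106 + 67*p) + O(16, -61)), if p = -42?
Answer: 1/464 ≈ 0.0021552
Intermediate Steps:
O(z, a) = -68*a + a*z
1/((106 + 67*p) + O(16, -61)) = 1/((106 + 67*(-42)) - 61*(-68 + 16)) = 1/((106 - 2814) - 61*(-52)) = 1/(-2708 + 3172) = 1/464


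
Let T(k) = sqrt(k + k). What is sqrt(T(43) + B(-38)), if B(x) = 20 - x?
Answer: sqrt(58 + sqrt(86)) ≈ 8.2021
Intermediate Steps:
T(k) = sqrt(2)*sqrt(k) (T(k) = sqrt(2*k) = sqrt(2)*sqrt(k))
sqrt(T(43) + B(-38)) = sqrt(sqrt(2)*sqrt(43) + (20 - 1*(-38))) = sqrt(sqrt(86) + (20 + 38)) = sqrt(sqrt(86) + 58) = sqrt(58 + sqrt(86))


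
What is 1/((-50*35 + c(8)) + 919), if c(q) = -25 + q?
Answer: -1/848 ≈ -0.0011792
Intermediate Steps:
1/((-50*35 + c(8)) + 919) = 1/((-50*35 + (-25 + 8)) + 919) = 1/((-1750 - 17) + 919) = 1/(-1767 + 919) = 1/(-848) = -1/848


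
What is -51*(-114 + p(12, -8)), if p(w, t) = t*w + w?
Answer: 10098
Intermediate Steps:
p(w, t) = w + t*w
-51*(-114 + p(12, -8)) = -51*(-114 + 12*(1 - 8)) = -51*(-114 + 12*(-7)) = -51*(-114 - 84) = -51*(-198) = 10098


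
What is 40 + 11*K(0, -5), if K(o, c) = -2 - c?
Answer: 73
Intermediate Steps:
40 + 11*K(0, -5) = 40 + 11*(-2 - 1*(-5)) = 40 + 11*(-2 + 5) = 40 + 11*3 = 40 + 33 = 73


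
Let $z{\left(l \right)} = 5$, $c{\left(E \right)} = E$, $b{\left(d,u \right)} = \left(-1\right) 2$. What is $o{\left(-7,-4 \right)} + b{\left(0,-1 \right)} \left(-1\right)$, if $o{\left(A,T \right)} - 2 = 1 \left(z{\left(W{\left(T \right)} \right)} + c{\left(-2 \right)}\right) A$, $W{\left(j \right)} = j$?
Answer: $-17$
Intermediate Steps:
$b{\left(d,u \right)} = -2$
$o{\left(A,T \right)} = 2 + 3 A$ ($o{\left(A,T \right)} = 2 + 1 \left(5 - 2\right) A = 2 + 1 \cdot 3 A = 2 + 3 A$)
$o{\left(-7,-4 \right)} + b{\left(0,-1 \right)} \left(-1\right) = \left(2 + 3 \left(-7\right)\right) - -2 = \left(2 - 21\right) + 2 = -19 + 2 = -17$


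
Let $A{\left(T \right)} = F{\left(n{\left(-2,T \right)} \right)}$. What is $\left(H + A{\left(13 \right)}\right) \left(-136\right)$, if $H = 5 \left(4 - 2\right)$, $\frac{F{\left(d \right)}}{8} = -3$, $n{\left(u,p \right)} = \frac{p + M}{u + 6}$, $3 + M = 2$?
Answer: $1904$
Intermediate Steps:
$M = -1$ ($M = -3 + 2 = -1$)
$n{\left(u,p \right)} = \frac{-1 + p}{6 + u}$ ($n{\left(u,p \right)} = \frac{p - 1}{u + 6} = \frac{-1 + p}{6 + u}$)
$F{\left(d \right)} = -24$ ($F{\left(d \right)} = 8 \left(-3\right) = -24$)
$A{\left(T \right)} = -24$
$H = 10$ ($H = 5 \cdot 2 = 10$)
$\left(H + A{\left(13 \right)}\right) \left(-136\right) = \left(10 - 24\right) \left(-136\right) = \left(-14\right) \left(-136\right) = 1904$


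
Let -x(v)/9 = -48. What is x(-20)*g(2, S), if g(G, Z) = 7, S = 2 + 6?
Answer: 3024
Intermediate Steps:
S = 8
x(v) = 432 (x(v) = -9*(-48) = 432)
x(-20)*g(2, S) = 432*7 = 3024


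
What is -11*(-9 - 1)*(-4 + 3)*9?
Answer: -990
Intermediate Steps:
-11*(-9 - 1)*(-4 + 3)*9 = -(-110)*(-1)*9 = -11*10*9 = -110*9 = -990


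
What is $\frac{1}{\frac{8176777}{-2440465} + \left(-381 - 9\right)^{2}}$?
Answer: $\frac{2440465}{371186549723} \approx 6.5748 \cdot 10^{-6}$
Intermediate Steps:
$\frac{1}{\frac{8176777}{-2440465} + \left(-381 - 9\right)^{2}} = \frac{1}{8176777 \left(- \frac{1}{2440465}\right) + \left(-390\right)^{2}} = \frac{1}{- \frac{8176777}{2440465} + 152100} = \frac{1}{\frac{371186549723}{2440465}} = \frac{2440465}{371186549723}$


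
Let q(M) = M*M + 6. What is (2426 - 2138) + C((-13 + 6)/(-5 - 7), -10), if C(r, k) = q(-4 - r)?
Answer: 45361/144 ≈ 315.01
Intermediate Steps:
q(M) = 6 + M² (q(M) = M² + 6 = 6 + M²)
C(r, k) = 6 + (-4 - r)²
(2426 - 2138) + C((-13 + 6)/(-5 - 7), -10) = (2426 - 2138) + (6 + (4 + (-13 + 6)/(-5 - 7))²) = 288 + (6 + (4 - 7/(-12))²) = 288 + (6 + (4 - 7*(-1/12))²) = 288 + (6 + (4 + 7/12)²) = 288 + (6 + (55/12)²) = 288 + (6 + 3025/144) = 288 + 3889/144 = 45361/144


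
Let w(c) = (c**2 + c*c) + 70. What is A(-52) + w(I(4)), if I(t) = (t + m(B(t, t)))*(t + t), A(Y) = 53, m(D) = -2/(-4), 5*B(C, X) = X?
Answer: 2715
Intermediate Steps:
B(C, X) = X/5
m(D) = 1/2 (m(D) = -2*(-1/4) = 1/2)
I(t) = 2*t*(1/2 + t) (I(t) = (t + 1/2)*(t + t) = (1/2 + t)*(2*t) = 2*t*(1/2 + t))
w(c) = 70 + 2*c**2 (w(c) = (c**2 + c**2) + 70 = 2*c**2 + 70 = 70 + 2*c**2)
A(-52) + w(I(4)) = 53 + (70 + 2*(4*(1 + 2*4))**2) = 53 + (70 + 2*(4*(1 + 8))**2) = 53 + (70 + 2*(4*9)**2) = 53 + (70 + 2*36**2) = 53 + (70 + 2*1296) = 53 + (70 + 2592) = 53 + 2662 = 2715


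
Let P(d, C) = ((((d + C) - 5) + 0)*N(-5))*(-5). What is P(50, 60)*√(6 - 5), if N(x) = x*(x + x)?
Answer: -26250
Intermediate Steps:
N(x) = 2*x² (N(x) = x*(2*x) = 2*x²)
P(d, C) = 1250 - 250*C - 250*d (P(d, C) = ((((d + C) - 5) + 0)*(2*(-5)²))*(-5) = ((((C + d) - 5) + 0)*(2*25))*(-5) = (((-5 + C + d) + 0)*50)*(-5) = ((-5 + C + d)*50)*(-5) = (-250 + 50*C + 50*d)*(-5) = 1250 - 250*C - 250*d)
P(50, 60)*√(6 - 5) = (1250 - 250*60 - 250*50)*√(6 - 5) = (1250 - 15000 - 12500)*√1 = -26250*1 = -26250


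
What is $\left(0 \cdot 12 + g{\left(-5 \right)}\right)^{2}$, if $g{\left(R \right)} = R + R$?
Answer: $100$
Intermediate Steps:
$g{\left(R \right)} = 2 R$
$\left(0 \cdot 12 + g{\left(-5 \right)}\right)^{2} = \left(0 \cdot 12 + 2 \left(-5\right)\right)^{2} = \left(0 - 10\right)^{2} = \left(-10\right)^{2} = 100$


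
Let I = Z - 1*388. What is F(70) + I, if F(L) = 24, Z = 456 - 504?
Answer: -412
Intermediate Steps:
Z = -48
I = -436 (I = -48 - 1*388 = -48 - 388 = -436)
F(70) + I = 24 - 436 = -412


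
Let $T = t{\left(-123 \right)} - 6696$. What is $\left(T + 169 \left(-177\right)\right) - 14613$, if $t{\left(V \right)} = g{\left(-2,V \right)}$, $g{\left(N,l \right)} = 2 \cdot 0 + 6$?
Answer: $-51216$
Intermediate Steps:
$g{\left(N,l \right)} = 6$ ($g{\left(N,l \right)} = 0 + 6 = 6$)
$t{\left(V \right)} = 6$
$T = -6690$ ($T = 6 - 6696 = -6690$)
$\left(T + 169 \left(-177\right)\right) - 14613 = \left(-6690 + 169 \left(-177\right)\right) - 14613 = \left(-6690 - 29913\right) - 14613 = -36603 - 14613 = -51216$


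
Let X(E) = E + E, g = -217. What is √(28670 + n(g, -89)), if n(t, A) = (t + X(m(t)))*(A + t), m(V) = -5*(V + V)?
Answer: 2*I*√308242 ≈ 1110.4*I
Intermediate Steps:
m(V) = -10*V
X(E) = 2*E
n(t, A) = -19*t*(A + t) (n(t, A) = (t + 2*(-10*t))*(A + t) = (t - 20*t)*(A + t) = (-19*t)*(A + t) = -19*t*(A + t))
√(28670 + n(g, -89)) = √(28670 + 19*(-217)*(-1*(-89) - 1*(-217))) = √(28670 + 19*(-217)*(89 + 217)) = √(28670 + 19*(-217)*306) = √(28670 - 1261638) = √(-1232968) = 2*I*√308242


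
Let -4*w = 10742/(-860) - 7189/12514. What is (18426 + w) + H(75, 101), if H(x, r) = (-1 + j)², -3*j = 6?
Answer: 99216679691/5381020 ≈ 18438.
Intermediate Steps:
j = -2 (j = -⅓*6 = -2)
H(x, r) = 9 (H(x, r) = (-1 - 2)² = (-3)² = 9)
w = 17575991/5381020 (w = -(10742/(-860) - 7189/12514)/4 = -(10742*(-1/860) - 7189*1/12514)/4 = -(-5371/430 - 7189/12514)/4 = -¼*(-17575991/1345255) = 17575991/5381020 ≈ 3.2663)
(18426 + w) + H(75, 101) = (18426 + 17575991/5381020) + 9 = 99168250511/5381020 + 9 = 99216679691/5381020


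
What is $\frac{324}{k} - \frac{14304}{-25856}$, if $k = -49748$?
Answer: $\frac{5493891}{10049096} \approx 0.54671$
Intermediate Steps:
$\frac{324}{k} - \frac{14304}{-25856} = \frac{324}{-49748} - \frac{14304}{-25856} = 324 \left(- \frac{1}{49748}\right) - - \frac{447}{808} = - \frac{81}{12437} + \frac{447}{808} = \frac{5493891}{10049096}$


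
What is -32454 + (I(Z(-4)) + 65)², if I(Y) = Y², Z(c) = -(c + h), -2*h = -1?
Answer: -423783/16 ≈ -26486.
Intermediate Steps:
h = ½ (h = -½*(-1) = ½ ≈ 0.50000)
Z(c) = -½ - c (Z(c) = -(c + ½) = -(½ + c) = -½ - c)
-32454 + (I(Z(-4)) + 65)² = -32454 + ((-½ - 1*(-4))² + 65)² = -32454 + ((-½ + 4)² + 65)² = -32454 + ((7/2)² + 65)² = -32454 + (49/4 + 65)² = -32454 + (309/4)² = -32454 + 95481/16 = -423783/16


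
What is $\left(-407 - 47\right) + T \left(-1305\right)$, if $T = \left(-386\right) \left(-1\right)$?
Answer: $-504184$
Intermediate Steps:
$T = 386$
$\left(-407 - 47\right) + T \left(-1305\right) = \left(-407 - 47\right) + 386 \left(-1305\right) = \left(-407 - 47\right) - 503730 = -454 - 503730 = -504184$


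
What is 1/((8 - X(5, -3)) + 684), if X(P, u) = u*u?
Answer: 1/683 ≈ 0.0014641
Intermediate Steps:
X(P, u) = u**2
1/((8 - X(5, -3)) + 684) = 1/((8 - 1*(-3)**2) + 684) = 1/((8 - 1*9) + 684) = 1/((8 - 9) + 684) = 1/(-1 + 684) = 1/683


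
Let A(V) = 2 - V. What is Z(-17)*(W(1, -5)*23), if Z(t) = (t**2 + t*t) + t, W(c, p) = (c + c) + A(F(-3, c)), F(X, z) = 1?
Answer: 38709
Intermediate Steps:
W(c, p) = 1 + 2*c (W(c, p) = (c + c) + (2 - 1*1) = 2*c + (2 - 1) = 2*c + 1 = 1 + 2*c)
Z(t) = t + 2*t**2 (Z(t) = (t**2 + t**2) + t = 2*t**2 + t = t + 2*t**2)
Z(-17)*(W(1, -5)*23) = (-17*(1 + 2*(-17)))*((1 + 2*1)*23) = (-17*(1 - 34))*((1 + 2)*23) = (-17*(-33))*(3*23) = 561*69 = 38709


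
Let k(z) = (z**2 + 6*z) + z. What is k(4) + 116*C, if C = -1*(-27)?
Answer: 3176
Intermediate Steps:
C = 27
k(z) = z**2 + 7*z
k(4) + 116*C = 4*(7 + 4) + 116*27 = 4*11 + 3132 = 44 + 3132 = 3176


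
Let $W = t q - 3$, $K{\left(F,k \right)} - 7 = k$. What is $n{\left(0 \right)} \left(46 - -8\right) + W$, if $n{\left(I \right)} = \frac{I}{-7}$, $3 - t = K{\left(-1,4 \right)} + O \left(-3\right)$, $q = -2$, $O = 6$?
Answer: $-23$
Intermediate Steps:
$K{\left(F,k \right)} = 7 + k$
$t = 10$ ($t = 3 - \left(\left(7 + 4\right) + 6 \left(-3\right)\right) = 3 - \left(11 - 18\right) = 3 - -7 = 3 + 7 = 10$)
$n{\left(I \right)} = - \frac{I}{7}$ ($n{\left(I \right)} = I \left(- \frac{1}{7}\right) = - \frac{I}{7}$)
$W = -23$ ($W = 10 \left(-2\right) - 3 = -20 - 3 = -23$)
$n{\left(0 \right)} \left(46 - -8\right) + W = \left(- \frac{1}{7}\right) 0 \left(46 - -8\right) - 23 = 0 \left(46 + 8\right) - 23 = 0 \cdot 54 - 23 = 0 - 23 = -23$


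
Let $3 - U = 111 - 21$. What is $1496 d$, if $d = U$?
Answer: $-130152$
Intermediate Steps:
$U = -87$ ($U = 3 - \left(111 - 21\right) = 3 - 90 = -87$)
$d = -87$
$1496 d = 1496 \left(-87\right) = -130152$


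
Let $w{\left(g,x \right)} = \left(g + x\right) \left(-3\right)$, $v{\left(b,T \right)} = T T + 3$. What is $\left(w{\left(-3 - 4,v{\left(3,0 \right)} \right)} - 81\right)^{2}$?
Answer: $4761$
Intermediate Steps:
$v{\left(b,T \right)} = 3 + T^{2}$ ($v{\left(b,T \right)} = T^{2} + 3 = 3 + T^{2}$)
$w{\left(g,x \right)} = - 3 g - 3 x$
$\left(w{\left(-3 - 4,v{\left(3,0 \right)} \right)} - 81\right)^{2} = \left(\left(- 3 \left(-3 - 4\right) - 3 \left(3 + 0^{2}\right)\right) - 81\right)^{2} = \left(\left(\left(-3\right) \left(-7\right) - 3 \left(3 + 0\right)\right) - 81\right)^{2} = \left(\left(21 - 9\right) - 81\right)^{2} = \left(12 - 81\right)^{2} = \left(-69\right)^{2} = 4761$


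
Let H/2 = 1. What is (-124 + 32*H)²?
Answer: 3600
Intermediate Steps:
H = 2 (H = 2*1 = 2)
(-124 + 32*H)² = (-124 + 32*2)² = (-124 + 64)² = (-60)² = 3600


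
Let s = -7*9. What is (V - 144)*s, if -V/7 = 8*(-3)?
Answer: -1512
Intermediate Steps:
s = -63
V = 168 (V = -56*(-3) = -7*(-24) = 168)
(V - 144)*s = (168 - 144)*(-63) = 24*(-63) = -1512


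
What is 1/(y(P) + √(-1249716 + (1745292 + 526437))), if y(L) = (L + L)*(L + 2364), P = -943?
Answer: -2680006/7182431138023 - 3*√113557/7182431138023 ≈ -3.7327e-7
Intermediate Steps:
y(L) = 2*L*(2364 + L) (y(L) = (2*L)*(2364 + L) = 2*L*(2364 + L))
1/(y(P) + √(-1249716 + (1745292 + 526437))) = 1/(2*(-943)*(2364 - 943) + √(-1249716 + (1745292 + 526437))) = 1/(2*(-943)*1421 + √(-1249716 + 2271729)) = 1/(-2680006 + √1022013) = 1/(-2680006 + 3*√113557)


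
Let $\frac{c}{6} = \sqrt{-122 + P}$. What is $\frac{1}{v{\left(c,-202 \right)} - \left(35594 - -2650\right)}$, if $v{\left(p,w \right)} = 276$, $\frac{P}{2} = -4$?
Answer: $- \frac{1}{37968} \approx -2.6338 \cdot 10^{-5}$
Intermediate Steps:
$P = -8$ ($P = 2 \left(-4\right) = -8$)
$c = 6 i \sqrt{130}$ ($c = 6 \sqrt{-122 - 8} = 6 \sqrt{-130} = 6 i \sqrt{130} \approx 68.411 i$)
$\frac{1}{v{\left(c,-202 \right)} - \left(35594 - -2650\right)} = \frac{1}{276 - \left(35594 - -2650\right)} = \frac{1}{276 - 38244} = \frac{1}{-37968} = - \frac{1}{37968}$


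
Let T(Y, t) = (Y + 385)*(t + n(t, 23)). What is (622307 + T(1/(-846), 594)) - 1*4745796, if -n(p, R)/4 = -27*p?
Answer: 977771290/47 ≈ 2.0804e+7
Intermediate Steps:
n(p, R) = 108*p (n(p, R) = -(-108)*p = 108*p)
T(Y, t) = 109*t*(385 + Y) (T(Y, t) = (Y + 385)*(t + 108*t) = (385 + Y)*(109*t) = 109*t*(385 + Y))
(622307 + T(1/(-846), 594)) - 1*4745796 = (622307 + 109*594*(385 + 1/(-846))) - 1*4745796 = (622307 + 109*594*(385 - 1/846)) - 4745796 = (622307 + 109*594*(325709/846)) - 4745796 = (622307 + 1171575273/47) - 4745796 = 1200823702/47 - 4745796 = 977771290/47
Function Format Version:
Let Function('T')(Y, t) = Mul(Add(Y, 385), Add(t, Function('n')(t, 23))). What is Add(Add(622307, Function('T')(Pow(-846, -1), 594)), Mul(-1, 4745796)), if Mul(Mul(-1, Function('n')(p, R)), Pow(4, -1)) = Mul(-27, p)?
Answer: Rational(977771290, 47) ≈ 2.0804e+7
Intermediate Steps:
Function('n')(p, R) = Mul(108, p) (Function('n')(p, R) = Mul(-4, Mul(-27, p)) = Mul(108, p))
Function('T')(Y, t) = Mul(109, t, Add(385, Y)) (Function('T')(Y, t) = Mul(Add(Y, 385), Add(t, Mul(108, t))) = Mul(Add(385, Y), Mul(109, t)) = Mul(109, t, Add(385, Y)))
Add(Add(622307, Function('T')(Pow(-846, -1), 594)), Mul(-1, 4745796)) = Add(Add(622307, Mul(109, 594, Add(385, Pow(-846, -1)))), Mul(-1, 4745796)) = Add(Add(622307, Mul(109, 594, Add(385, Rational(-1, 846)))), -4745796) = Add(Add(622307, Mul(109, 594, Rational(325709, 846))), -4745796) = Add(Add(622307, Rational(1171575273, 47)), -4745796) = Add(Rational(1200823702, 47), -4745796) = Rational(977771290, 47)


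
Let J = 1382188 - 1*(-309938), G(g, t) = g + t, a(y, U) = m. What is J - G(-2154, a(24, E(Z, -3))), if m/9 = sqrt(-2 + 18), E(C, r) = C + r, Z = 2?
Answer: 1694244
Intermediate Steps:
m = 36 (m = 9*sqrt(-2 + 18) = 9*sqrt(16) = 9*4 = 36)
a(y, U) = 36
J = 1692126 (J = 1382188 + 309938 = 1692126)
J - G(-2154, a(24, E(Z, -3))) = 1692126 - (-2154 + 36) = 1692126 - 1*(-2118) = 1692126 + 2118 = 1694244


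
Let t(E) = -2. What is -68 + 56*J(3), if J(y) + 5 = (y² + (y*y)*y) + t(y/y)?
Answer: 1556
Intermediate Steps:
J(y) = -7 + y² + y³ (J(y) = -5 + ((y² + (y*y)*y) - 2) = -5 + ((y² + y²*y) - 2) = -5 + ((y² + y³) - 2) = -5 + (-2 + y² + y³) = -7 + y² + y³)
-68 + 56*J(3) = -68 + 56*(-7 + 3² + 3³) = -68 + 56*(-7 + 9 + 27) = -68 + 56*29 = -68 + 1624 = 1556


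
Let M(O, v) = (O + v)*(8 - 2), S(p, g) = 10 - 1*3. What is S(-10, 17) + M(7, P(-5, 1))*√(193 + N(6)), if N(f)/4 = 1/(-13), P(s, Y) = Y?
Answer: 7 + 48*√32565/13 ≈ 673.31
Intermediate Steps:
S(p, g) = 7 (S(p, g) = 10 - 3 = 7)
N(f) = -4/13 (N(f) = 4/(-13) = 4*(-1/13) = -4/13)
M(O, v) = 6*O + 6*v (M(O, v) = (O + v)*6 = 6*O + 6*v)
S(-10, 17) + M(7, P(-5, 1))*√(193 + N(6)) = 7 + (6*7 + 6*1)*√(193 - 4/13) = 7 + (42 + 6)*√(2505/13) = 7 + 48*(√32565/13) = 7 + 48*√32565/13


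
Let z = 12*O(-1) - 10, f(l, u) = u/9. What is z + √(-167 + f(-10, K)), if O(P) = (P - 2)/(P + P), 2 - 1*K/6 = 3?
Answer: 8 + I*√1509/3 ≈ 8.0 + 12.949*I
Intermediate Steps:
K = -6 (K = 12 - 6*3 = 12 - 18 = -6)
f(l, u) = u/9 (f(l, u) = u*(⅑) = u/9)
O(P) = (-2 + P)/(2*P) (O(P) = (-2 + P)/((2*P)) = (-2 + P)*(1/(2*P)) = (-2 + P)/(2*P))
z = 8 (z = 12*((½)*(-2 - 1)/(-1)) - 10 = 12*((½)*(-1)*(-3)) - 10 = 12*(3/2) - 10 = 18 - 10 = 8)
z + √(-167 + f(-10, K)) = 8 + √(-167 + (⅑)*(-6)) = 8 + √(-167 - ⅔) = 8 + √(-503/3) = 8 + I*√1509/3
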